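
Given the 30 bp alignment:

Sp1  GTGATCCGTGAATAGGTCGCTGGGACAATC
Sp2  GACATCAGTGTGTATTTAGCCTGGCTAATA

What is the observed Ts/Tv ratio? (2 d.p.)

0.30

Transitions are A↔G and C↔T; transversions are all other mismatches.
Transitions: 3. Transversions: 10.
R = 3/10 = 0.30.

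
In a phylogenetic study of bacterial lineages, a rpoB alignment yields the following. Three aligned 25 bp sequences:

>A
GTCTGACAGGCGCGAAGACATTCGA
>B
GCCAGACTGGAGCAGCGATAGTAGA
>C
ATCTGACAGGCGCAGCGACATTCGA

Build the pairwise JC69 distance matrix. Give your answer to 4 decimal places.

d(A,B) = 0.5716, d(A,C) = 0.1800, d(B,C) = 0.4172

A–B: 10/25 sites differ → p = 0.4, d = −0.75 ln(1 − 0.533333) = 0.571605 ≈ 0.5716.
A–C: 4/25 sites differ → p = 0.16, d = −0.75 ln(1 − 0.213333) = 0.179963 ≈ 0.1800.
B–C: 8/25 sites differ → p = 0.32, d = −0.75 ln(1 − 0.426667) = 0.417216 ≈ 0.4172.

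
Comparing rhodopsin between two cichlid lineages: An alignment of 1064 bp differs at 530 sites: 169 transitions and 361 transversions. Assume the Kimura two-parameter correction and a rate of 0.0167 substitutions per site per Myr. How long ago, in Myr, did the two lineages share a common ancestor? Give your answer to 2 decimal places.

24.51

P = 169/1064 ≈ 0.158835 and Q = 361/1064 ≈ 0.339286.
Under the Kimura two-parameter model, d = −½ ln(1 − 2P − Q) − ¼ ln(1 − 2Q).
1 − 2P − Q = 0.343044, giving −½ ln(0.343044) = 0.534948.
1 − 2Q = 0.321428, giving −¼ ln(0.321428) = 0.283745.
d = 0.534948 + 0.283745 = 0.818693.
Under a molecular clock d = 2μt, so t = d/(2μ) = 0.818693 / (2 × 0.0167) = 24.51 Myr.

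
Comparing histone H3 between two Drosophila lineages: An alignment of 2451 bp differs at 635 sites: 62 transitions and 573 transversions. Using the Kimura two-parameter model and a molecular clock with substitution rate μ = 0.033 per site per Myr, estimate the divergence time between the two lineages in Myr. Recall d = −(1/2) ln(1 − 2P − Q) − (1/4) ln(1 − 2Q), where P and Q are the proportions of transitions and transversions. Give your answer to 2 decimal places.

P = 62/2451 ≈ 0.025296 and Q = 573/2451 ≈ 0.233782.
Under the Kimura two-parameter model, d = −½ ln(1 − 2P − Q) − ¼ ln(1 − 2Q).
1 − 2P − Q = 0.715626, giving −½ ln(0.715626) = 0.167299.
1 − 2Q = 0.532436, giving −¼ ln(0.532436) = 0.157573.
d = 0.167299 + 0.157573 = 0.324872.
Under a molecular clock d = 2μt, so t = d/(2μ) = 0.324872 / (2 × 0.033) = 4.92 Myr.

4.92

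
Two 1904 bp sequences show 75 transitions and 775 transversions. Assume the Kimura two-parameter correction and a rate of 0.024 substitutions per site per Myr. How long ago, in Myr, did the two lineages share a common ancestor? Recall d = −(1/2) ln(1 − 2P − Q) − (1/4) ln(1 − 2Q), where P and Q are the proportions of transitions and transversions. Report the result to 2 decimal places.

P = 75/1904 ≈ 0.039391 and Q = 775/1904 ≈ 0.407038.
Under the Kimura two-parameter model, d = −½ ln(1 − 2P − Q) − ¼ ln(1 − 2Q).
1 − 2P − Q = 0.51418, giving −½ ln(0.51418) = 0.332591.
1 − 2Q = 0.185924, giving −¼ ln(0.185924) = 0.420604.
d = 0.332591 + 0.420604 = 0.753195.
Under a molecular clock d = 2μt, so t = d/(2μ) = 0.753195 / (2 × 0.024) = 15.69 Myr.

15.69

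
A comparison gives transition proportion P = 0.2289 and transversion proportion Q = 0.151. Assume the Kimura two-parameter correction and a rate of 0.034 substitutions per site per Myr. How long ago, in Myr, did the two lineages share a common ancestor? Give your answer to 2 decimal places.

8.22

Under the Kimura two-parameter model, d = −½ ln(1 − 2P − Q) − ¼ ln(1 − 2Q).
1 − 2P − Q = 0.3912, giving −½ ln(0.3912) = 0.469268.
1 − 2Q = 0.698, giving −¼ ln(0.698) = 0.089884.
d = 0.469268 + 0.089884 = 0.559152.
Under a molecular clock d = 2μt, so t = d/(2μ) = 0.559152 / (2 × 0.034) = 8.22 Myr.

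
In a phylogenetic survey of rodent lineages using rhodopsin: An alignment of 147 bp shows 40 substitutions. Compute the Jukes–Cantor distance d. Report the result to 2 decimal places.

0.34

p = 40/147 ≈ 0.272109.
d = −(3/4) ln(1 − 4p/3) = −0.75 ln(1 − 0.362812) = −0.75 ln(0.637188)
  = −0.75 × (-0.450691) = 0.338018 substitutions/site.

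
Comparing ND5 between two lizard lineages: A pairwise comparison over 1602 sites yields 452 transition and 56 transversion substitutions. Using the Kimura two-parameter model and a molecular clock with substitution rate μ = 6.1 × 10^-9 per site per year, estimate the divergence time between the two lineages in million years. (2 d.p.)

P = 452/1602 ≈ 0.282147 and Q = 56/1602 ≈ 0.034956.
Under the Kimura two-parameter model, d = −½ ln(1 − 2P − Q) − ¼ ln(1 − 2Q).
1 − 2P − Q = 0.40075, giving −½ ln(0.40075) = 0.457209.
1 − 2Q = 0.930088, giving −¼ ln(0.930088) = 0.018119.
d = 0.457209 + 0.018119 = 0.475328.
Under a molecular clock d = 2μt, so t = d/(2μ) = 0.475328 / (2 × 6.1 × 10^-9) = 38.96 million years.

38.96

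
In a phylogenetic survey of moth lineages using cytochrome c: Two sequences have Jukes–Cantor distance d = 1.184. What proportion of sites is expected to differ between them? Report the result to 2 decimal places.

0.60

p = (3/4)(1 − e^(−4d/3)) = 0.75 × (1 − e^(-1.578667)) = 0.75 × (1 − 0.206250) = 0.595313.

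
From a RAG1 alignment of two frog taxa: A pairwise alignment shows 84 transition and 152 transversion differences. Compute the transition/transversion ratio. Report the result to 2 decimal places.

0.55

R = 84/152 = 0.552631… ≈ 0.55 (to 2 d.p.).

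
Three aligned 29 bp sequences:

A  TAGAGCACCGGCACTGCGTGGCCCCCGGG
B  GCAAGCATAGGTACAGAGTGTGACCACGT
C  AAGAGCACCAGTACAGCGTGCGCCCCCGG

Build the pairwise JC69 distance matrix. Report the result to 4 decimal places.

A–B: 14/29 sites differ → p ≈ 0.482759, d = −0.75 ln(1 − 0.643679) = 0.773942 ≈ 0.7739.
A–C: 7/29 sites differ → p ≈ 0.241379, d = −0.75 ln(1 − 0.321839) = 0.291278 ≈ 0.2913.
B–C: 11/29 sites differ → p ≈ 0.37931, d = −0.75 ln(1 − 0.505747) = 0.528531 ≈ 0.5285.

d(A,B) = 0.7739, d(A,C) = 0.2913, d(B,C) = 0.5285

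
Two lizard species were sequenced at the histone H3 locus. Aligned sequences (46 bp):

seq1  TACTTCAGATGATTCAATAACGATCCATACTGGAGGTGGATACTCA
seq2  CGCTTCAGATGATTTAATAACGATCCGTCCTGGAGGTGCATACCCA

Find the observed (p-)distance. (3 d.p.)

The sequences differ at 7 of 46 positions (sites 1, 2, 15, 27, 29, 39, 44).
p = 7/46 = 0.152173… ≈ 0.152 (to 3 d.p.).

0.152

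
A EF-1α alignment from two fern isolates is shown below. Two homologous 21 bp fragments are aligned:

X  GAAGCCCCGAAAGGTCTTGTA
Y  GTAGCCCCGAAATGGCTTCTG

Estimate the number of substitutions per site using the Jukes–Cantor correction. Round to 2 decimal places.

0.29

The sequences differ at 5 of 21 sites (2, 13, 15, 19, 21), so p = 5/21 ≈ 0.238095.
d = −(3/4) ln(1 − 4p/3) = −0.75 ln(1 − 0.31746) = −0.75 ln(0.68254)
  = −0.75 × (-0.381934) = 0.286451 substitutions/site.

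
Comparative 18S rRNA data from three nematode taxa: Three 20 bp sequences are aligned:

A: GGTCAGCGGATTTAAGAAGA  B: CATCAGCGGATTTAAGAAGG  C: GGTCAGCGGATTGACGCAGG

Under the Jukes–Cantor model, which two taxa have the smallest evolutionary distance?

A–B: 3/20 differ, p = 0.150, d = 0.167.
A–C: 4/20 differ, p = 0.200, d = 0.233.
B–C: 5/20 differ, p = 0.250, d = 0.304.
The smallest distance is between A and B.

A and B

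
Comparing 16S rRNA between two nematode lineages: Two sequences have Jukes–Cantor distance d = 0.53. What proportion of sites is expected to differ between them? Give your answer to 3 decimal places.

p = (3/4)(1 − e^(−4d/3)) = 0.75 × (1 − e^(-0.706667)) = 0.75 × (1 − 0.493286) = 0.380036.

0.380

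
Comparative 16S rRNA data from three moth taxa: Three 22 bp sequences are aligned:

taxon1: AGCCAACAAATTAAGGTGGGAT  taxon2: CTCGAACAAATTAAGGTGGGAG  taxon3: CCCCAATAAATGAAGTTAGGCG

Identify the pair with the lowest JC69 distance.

taxon1 and taxon2

taxon1–taxon2: 4/22 differ, p = 0.182, d = 0.208.
taxon1–taxon3: 8/22 differ, p = 0.364, d = 0.497.
taxon2–taxon3: 7/22 differ, p = 0.318, d = 0.414.
The smallest distance is between taxon1 and taxon2.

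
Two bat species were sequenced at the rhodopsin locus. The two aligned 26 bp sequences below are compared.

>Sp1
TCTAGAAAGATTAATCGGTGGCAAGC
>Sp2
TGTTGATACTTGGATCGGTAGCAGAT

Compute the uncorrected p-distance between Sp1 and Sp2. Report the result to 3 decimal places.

0.423

The sequences differ at 11 of 26 positions.
p = 11/26 = 0.423076… ≈ 0.423 (to 3 d.p.).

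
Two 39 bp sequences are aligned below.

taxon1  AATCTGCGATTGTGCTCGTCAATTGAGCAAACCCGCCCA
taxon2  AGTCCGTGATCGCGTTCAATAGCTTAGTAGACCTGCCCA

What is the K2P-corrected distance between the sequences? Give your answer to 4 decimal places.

Of 39 sites, 13 differences are transitions and 2 are transversions, so P = 13/39 ≈ 0.333333 and Q = 2/39 ≈ 0.051282.
Under the Kimura two-parameter model, d = −½ ln(1 − 2P − Q) − ¼ ln(1 − 2Q).
1 − 2P − Q = 0.282052, giving −½ ln(0.282052) = 0.632832.
1 − 2Q = 0.897436, giving −¼ ln(0.897436) = 0.027053.
d = 0.632832 + 0.027053 = 0.659885.

0.6599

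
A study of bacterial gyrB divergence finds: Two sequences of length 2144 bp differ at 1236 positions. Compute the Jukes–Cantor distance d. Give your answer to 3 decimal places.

p = 1236/2144 ≈ 0.576493.
d = −(3/4) ln(1 − 4p/3) = −0.75 ln(1 − 0.768657) = −0.75 ln(0.231343)
  = −0.75 × (-1.463854) = 1.097891 substitutions/site.

1.098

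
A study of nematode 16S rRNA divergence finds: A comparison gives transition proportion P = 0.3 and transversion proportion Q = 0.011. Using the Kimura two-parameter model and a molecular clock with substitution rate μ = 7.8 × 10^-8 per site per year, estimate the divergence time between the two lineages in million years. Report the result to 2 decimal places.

3.06

Under the Kimura two-parameter model, d = −½ ln(1 − 2P − Q) − ¼ ln(1 − 2Q).
1 − 2P − Q = 0.389, giving −½ ln(0.389) = 0.472088.
1 − 2Q = 0.978, giving −¼ ln(0.978) = 0.005561.
d = 0.472088 + 0.005561 = 0.477649.
Under a molecular clock d = 2μt, so t = d/(2μ) = 0.477649 / (2 × 7.8 × 10^-8) = 3.06 million years.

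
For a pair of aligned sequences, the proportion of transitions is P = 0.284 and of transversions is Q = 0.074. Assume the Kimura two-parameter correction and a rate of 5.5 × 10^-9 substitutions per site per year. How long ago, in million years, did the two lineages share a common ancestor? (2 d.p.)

Under the Kimura two-parameter model, d = −½ ln(1 − 2P − Q) − ¼ ln(1 − 2Q).
1 − 2P − Q = 0.358, giving −½ ln(0.358) = 0.513611.
1 − 2Q = 0.852, giving −¼ ln(0.852) = 0.040042.
d = 0.513611 + 0.040042 = 0.553653.
Under a molecular clock d = 2μt, so t = d/(2μ) = 0.553653 / (2 × 5.5 × 10^-9) = 50.33 million years.

50.33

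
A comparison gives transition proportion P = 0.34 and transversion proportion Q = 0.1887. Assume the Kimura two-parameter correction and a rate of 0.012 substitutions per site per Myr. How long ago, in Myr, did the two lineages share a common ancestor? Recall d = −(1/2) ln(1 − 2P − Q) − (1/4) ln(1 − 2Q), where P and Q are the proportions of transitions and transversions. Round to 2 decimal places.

47.23

Under the Kimura two-parameter model, d = −½ ln(1 − 2P − Q) − ¼ ln(1 − 2Q).
1 − 2P − Q = 0.1313, giving −½ ln(0.1313) = 1.015135.
1 − 2Q = 0.6226, giving −¼ ln(0.6226) = 0.118463.
d = 1.015135 + 0.118463 = 1.133598.
Under a molecular clock d = 2μt, so t = d/(2μ) = 1.133598 / (2 × 0.012) = 47.23 Myr.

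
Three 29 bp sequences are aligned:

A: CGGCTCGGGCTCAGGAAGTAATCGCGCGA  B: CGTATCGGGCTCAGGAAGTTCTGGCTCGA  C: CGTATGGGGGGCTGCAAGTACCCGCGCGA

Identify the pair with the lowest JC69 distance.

A and B

A–B: 6/29 differ, p = 0.207, d = 0.242.
A–C: 9/29 differ, p = 0.310, d = 0.401.
B–C: 9/29 differ, p = 0.310, d = 0.401.
The smallest distance is between A and B.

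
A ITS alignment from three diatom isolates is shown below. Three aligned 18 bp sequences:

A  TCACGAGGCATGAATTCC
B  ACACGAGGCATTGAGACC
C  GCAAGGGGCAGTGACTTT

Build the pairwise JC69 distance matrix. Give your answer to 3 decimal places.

A–B: 5/18 sites differ → p ≈ 0.277778, d = −0.75 ln(1 − 0.370371) = 0.346968 ≈ 0.347.
A–C: 9/18 sites differ → p = 0.5, d = −0.75 ln(1 − 0.666667) = 0.823960 ≈ 0.824.
B–C: 8/18 sites differ → p ≈ 0.444444, d = −0.75 ln(1 − 0.592592) = 0.673455 ≈ 0.673.

d(A,B) = 0.347, d(A,C) = 0.824, d(B,C) = 0.673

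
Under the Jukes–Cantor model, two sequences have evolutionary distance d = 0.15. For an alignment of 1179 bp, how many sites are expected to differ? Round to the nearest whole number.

160

Invert JC69: p = (3/4)(1 − e^(−4d/3)) = 0.75 × (1 − e^(-0.2)) = 0.75 × (1 − 0.818731) = 0.135952.
Expected differing sites = pL ≈ 0.135952 × 1179 = 160.287408 ≈ 160.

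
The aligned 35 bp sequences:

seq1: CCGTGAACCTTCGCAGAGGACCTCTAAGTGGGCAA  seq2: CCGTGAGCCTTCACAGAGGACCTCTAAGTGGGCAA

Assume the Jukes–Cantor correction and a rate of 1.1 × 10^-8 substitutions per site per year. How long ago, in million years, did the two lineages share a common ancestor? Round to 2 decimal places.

2.70

The sequences differ at 2 of 35 sites (7, 13), so p = 2/35 ≈ 0.057143.
d = −(3/4) ln(1 − 4p/3) = −0.75 ln(1 − 0.076191) = −0.75 ln(0.923809)
  = −0.75 × (-0.079250) = 0.059438 substitutions/site.
Under a molecular clock d = 2μt, so t = d/(2μ) = 0.059438 / (2 × 1.1 × 10^-8) = 2.70 million years.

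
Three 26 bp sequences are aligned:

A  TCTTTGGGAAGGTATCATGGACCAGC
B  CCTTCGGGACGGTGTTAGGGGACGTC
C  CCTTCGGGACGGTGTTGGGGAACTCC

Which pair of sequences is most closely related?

B and C

A–B: 10/26 differ, p = 0.385, d = 0.539.
A–C: 10/26 differ, p = 0.385, d = 0.539.
B–C: 4/26 differ, p = 0.154, d = 0.172.
The smallest distance is between B and C.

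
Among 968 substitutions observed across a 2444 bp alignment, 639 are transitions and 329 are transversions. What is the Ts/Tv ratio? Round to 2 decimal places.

R = 639/329 = 1.942249… ≈ 1.94 (to 2 d.p.).

1.94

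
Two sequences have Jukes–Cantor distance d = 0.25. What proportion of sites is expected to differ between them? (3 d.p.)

p = (3/4)(1 − e^(−4d/3)) = 0.75 × (1 − e^(-0.333333)) = 0.75 × (1 − 0.716532) = 0.212601.

0.213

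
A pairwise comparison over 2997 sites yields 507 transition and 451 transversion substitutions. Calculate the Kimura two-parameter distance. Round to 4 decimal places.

0.4250

P = 507/2997 ≈ 0.169169 and Q = 451/2997 ≈ 0.150484.
Under the Kimura two-parameter model, d = −½ ln(1 − 2P − Q) − ¼ ln(1 − 2Q).
1 − 2P − Q = 0.511178, giving −½ ln(0.511178) = 0.335519.
1 − 2Q = 0.699032, giving −¼ ln(0.699032) = 0.089515.
d = 0.335519 + 0.089515 = 0.425034.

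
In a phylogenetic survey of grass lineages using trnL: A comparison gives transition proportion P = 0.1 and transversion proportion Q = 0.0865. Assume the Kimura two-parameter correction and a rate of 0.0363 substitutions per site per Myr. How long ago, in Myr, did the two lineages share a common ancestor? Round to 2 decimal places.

Under the Kimura two-parameter model, d = −½ ln(1 − 2P − Q) − ¼ ln(1 − 2Q).
1 − 2P − Q = 0.7135, giving −½ ln(0.7135) = 0.168786.
1 − 2Q = 0.827, giving −¼ ln(0.827) = 0.047488.
d = 0.168786 + 0.047488 = 0.216274.
Under a molecular clock d = 2μt, so t = d/(2μ) = 0.216274 / (2 × 0.0363) = 2.98 Myr.

2.98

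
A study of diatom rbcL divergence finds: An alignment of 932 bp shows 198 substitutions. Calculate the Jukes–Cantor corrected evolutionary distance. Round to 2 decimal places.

0.25

p = 198/932 ≈ 0.212446.
d = −(3/4) ln(1 − 4p/3) = −0.75 ln(1 − 0.283261) = −0.75 ln(0.716739)
  = −0.75 × (-0.333044) = 0.249783 substitutions/site.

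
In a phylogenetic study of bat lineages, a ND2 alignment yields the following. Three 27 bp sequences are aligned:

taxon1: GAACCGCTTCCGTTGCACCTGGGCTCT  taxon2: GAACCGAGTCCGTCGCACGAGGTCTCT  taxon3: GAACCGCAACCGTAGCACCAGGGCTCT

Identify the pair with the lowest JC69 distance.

taxon1–taxon2: 6/27 differ, p = 0.222, d = 0.264.
taxon1–taxon3: 4/27 differ, p = 0.148, d = 0.165.
taxon2–taxon3: 6/27 differ, p = 0.222, d = 0.264.
The smallest distance is between taxon1 and taxon3.

taxon1 and taxon3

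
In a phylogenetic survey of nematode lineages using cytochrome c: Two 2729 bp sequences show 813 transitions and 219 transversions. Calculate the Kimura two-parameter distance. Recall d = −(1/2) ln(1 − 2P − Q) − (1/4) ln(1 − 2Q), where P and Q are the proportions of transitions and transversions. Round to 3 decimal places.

0.607

P = 813/2729 ≈ 0.297911 and Q = 219/2729 ≈ 0.080249.
Under the Kimura two-parameter model, d = −½ ln(1 − 2P − Q) − ¼ ln(1 − 2Q).
1 − 2P − Q = 0.323929, giving −½ ln(0.323929) = 0.563615.
1 − 2Q = 0.839502, giving −¼ ln(0.839502) = 0.043737.
d = 0.563615 + 0.043737 = 0.607352.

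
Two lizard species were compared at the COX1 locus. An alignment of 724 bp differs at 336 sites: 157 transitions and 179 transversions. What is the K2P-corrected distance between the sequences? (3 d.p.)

0.742

P = 157/724 ≈ 0.216851 and Q = 179/724 ≈ 0.247238.
Under the Kimura two-parameter model, d = −½ ln(1 − 2P − Q) − ¼ ln(1 − 2Q).
1 − 2P − Q = 0.31906, giving −½ ln(0.31906) = 0.571188.
1 − 2Q = 0.505524, giving −¼ ln(0.505524) = 0.170540.
d = 0.571188 + 0.170540 = 0.741728.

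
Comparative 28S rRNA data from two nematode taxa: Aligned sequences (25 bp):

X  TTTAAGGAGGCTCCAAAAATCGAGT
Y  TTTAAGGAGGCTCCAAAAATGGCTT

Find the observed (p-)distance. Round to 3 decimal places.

The sequences differ at 3 of 25 positions (sites 21, 23, 24).
p = 3/25 = 0.120.

0.120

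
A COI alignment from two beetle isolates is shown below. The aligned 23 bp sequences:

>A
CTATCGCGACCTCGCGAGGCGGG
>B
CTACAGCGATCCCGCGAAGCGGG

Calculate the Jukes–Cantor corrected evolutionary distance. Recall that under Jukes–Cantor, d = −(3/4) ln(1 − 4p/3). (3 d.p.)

0.257

The sequences differ at 5 of 23 sites (4, 5, 10, 12, 18), so p = 5/23 ≈ 0.217391.
d = −(3/4) ln(1 − 4p/3) = −0.75 ln(1 − 0.289855) = −0.75 ln(0.710145)
  = −0.75 × (-0.342286) = 0.256715 substitutions/site.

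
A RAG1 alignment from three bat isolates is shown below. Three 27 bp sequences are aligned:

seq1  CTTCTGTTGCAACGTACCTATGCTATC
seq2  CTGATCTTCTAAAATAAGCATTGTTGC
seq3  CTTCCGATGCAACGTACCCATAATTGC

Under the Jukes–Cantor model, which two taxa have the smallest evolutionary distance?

seq1–seq2: 14/27 differ, p = 0.519, d = 0.882.
seq1–seq3: 7/27 differ, p = 0.259, d = 0.318.
seq2–seq3: 13/27 differ, p = 0.481, d = 0.770.
The smallest distance is between seq1 and seq3.

seq1 and seq3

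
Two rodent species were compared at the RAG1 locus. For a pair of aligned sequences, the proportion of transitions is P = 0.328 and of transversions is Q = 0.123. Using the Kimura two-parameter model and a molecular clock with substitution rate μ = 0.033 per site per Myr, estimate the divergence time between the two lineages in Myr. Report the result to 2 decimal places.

12.51

Under the Kimura two-parameter model, d = −½ ln(1 − 2P − Q) − ¼ ln(1 − 2Q).
1 − 2P − Q = 0.221, giving −½ ln(0.221) = 0.754796.
1 − 2Q = 0.754, giving −¼ ln(0.754) = 0.070591.
d = 0.754796 + 0.070591 = 0.825387.
Under a molecular clock d = 2μt, so t = d/(2μ) = 0.825387 / (2 × 0.033) = 12.51 Myr.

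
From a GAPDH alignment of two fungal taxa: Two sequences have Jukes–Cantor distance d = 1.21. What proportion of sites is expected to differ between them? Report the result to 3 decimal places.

0.601

p = (3/4)(1 − e^(−4d/3)) = 0.75 × (1 − e^(-1.613333)) = 0.75 × (1 − 0.199222) = 0.600584.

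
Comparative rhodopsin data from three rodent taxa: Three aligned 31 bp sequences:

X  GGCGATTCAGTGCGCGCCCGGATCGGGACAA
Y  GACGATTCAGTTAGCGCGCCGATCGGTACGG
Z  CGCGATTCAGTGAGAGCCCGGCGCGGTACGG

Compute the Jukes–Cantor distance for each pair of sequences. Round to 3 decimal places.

X–Y: 8/31 sites differ → p ≈ 0.258065, d = −0.75 ln(1 − 0.344087) = 0.316295 ≈ 0.316.
X–Z: 8/31 sites differ → p ≈ 0.258065, d = −0.75 ln(1 − 0.344087) = 0.316295 ≈ 0.316.
Y–Z: 8/31 sites differ → p ≈ 0.258065, d = −0.75 ln(1 − 0.344087) = 0.316295 ≈ 0.316.

d(X,Y) = 0.316, d(X,Z) = 0.316, d(Y,Z) = 0.316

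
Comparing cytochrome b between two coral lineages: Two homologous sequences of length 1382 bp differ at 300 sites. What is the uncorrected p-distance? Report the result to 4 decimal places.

p = 300/1382 = 0.217076… ≈ 0.2171 (to 4 d.p.).

0.2171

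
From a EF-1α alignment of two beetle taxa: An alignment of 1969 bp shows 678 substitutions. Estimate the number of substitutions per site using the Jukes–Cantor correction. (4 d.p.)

p = 678/1969 ≈ 0.344337.
d = −(3/4) ln(1 − 4p/3) = −0.75 ln(1 − 0.459116) = −0.75 ln(0.540884)
  = −0.75 × (-0.614550) = 0.460913 substitutions/site.

0.4609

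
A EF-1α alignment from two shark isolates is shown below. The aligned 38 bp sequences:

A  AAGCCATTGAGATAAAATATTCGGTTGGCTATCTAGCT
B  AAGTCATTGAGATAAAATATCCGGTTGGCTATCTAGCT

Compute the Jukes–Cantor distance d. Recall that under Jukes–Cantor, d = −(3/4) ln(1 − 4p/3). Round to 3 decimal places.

The sequences differ at 2 of 38 sites (4, 21), so p = 2/38 ≈ 0.052632.
d = −(3/4) ln(1 − 4p/3) = −0.75 ln(1 − 0.070176) = −0.75 ln(0.929824)
  = −0.75 × (-0.072760) = 0.054570 substitutions/site.

0.055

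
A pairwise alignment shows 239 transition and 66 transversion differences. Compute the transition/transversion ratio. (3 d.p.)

R = 239/66 = 3.621212… ≈ 3.621 (to 3 d.p.).

3.621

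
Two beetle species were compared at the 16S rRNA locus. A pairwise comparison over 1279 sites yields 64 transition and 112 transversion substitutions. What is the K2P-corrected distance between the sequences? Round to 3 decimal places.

0.152

P = 64/1279 ≈ 0.050039 and Q = 112/1279 ≈ 0.087568.
Under the Kimura two-parameter model, d = −½ ln(1 − 2P − Q) − ¼ ln(1 − 2Q).
1 − 2P − Q = 0.812354, giving −½ ln(0.812354) = 0.103910.
1 − 2Q = 0.824864, giving −¼ ln(0.824864) = 0.048134.
d = 0.103910 + 0.048134 = 0.152044.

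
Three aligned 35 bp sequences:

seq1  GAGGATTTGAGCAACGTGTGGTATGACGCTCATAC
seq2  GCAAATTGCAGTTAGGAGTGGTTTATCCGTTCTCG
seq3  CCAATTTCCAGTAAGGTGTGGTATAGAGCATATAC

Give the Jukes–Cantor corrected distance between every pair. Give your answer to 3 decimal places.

d(seq1,seq2) = 0.868, d(seq1,seq3) = 0.572, d(seq2,seq3) = 0.572

seq1–seq2: 18/35 sites differ → p ≈ 0.514286, d = −0.75 ln(1 − 0.685715) = 0.868091 ≈ 0.868.
seq1–seq3: 14/35 sites differ → p = 0.4, d = −0.75 ln(1 − 0.533333) = 0.571605 ≈ 0.572.
seq2–seq3: 14/35 sites differ → p = 0.4, d = −0.75 ln(1 − 0.533333) = 0.571605 ≈ 0.572.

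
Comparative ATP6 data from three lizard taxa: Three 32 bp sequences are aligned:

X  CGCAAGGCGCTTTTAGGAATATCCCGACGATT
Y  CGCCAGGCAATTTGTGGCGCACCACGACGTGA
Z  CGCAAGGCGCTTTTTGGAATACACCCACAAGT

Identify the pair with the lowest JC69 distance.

X and Z

X–Y: 13/32 differ, p = 0.406, d = 0.585.
X–Z: 6/32 differ, p = 0.188, d = 0.216.
Y–Z: 13/32 differ, p = 0.406, d = 0.585.
The smallest distance is between X and Z.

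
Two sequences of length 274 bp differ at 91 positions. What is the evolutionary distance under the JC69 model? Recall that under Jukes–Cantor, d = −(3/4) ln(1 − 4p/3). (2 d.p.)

0.44

p = 91/274 ≈ 0.332117.
d = −(3/4) ln(1 − 4p/3) = −0.75 ln(1 − 0.442823) = −0.75 ln(0.557177)
  = −0.75 × (-0.584872) = 0.438654 substitutions/site.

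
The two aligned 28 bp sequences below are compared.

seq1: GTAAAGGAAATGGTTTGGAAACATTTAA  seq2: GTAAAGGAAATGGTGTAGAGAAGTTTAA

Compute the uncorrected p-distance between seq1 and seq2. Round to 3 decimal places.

0.179

The sequences differ at 5 of 28 positions (sites 15, 17, 20, 22, 23).
p = 5/28 = 0.178571… ≈ 0.179 (to 3 d.p.).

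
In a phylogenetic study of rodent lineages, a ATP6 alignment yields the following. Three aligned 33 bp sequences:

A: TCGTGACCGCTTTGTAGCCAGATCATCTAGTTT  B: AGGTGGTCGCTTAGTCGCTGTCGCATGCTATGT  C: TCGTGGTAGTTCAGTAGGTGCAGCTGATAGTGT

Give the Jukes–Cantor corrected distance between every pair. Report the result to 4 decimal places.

A–B: 16/33 sites differ → p ≈ 0.484848, d = −0.75 ln(1 − 0.646464) = 0.779827 ≈ 0.7798.
A–C: 15/33 sites differ → p ≈ 0.454545, d = −0.75 ln(1 − 0.60606) = 0.698667 ≈ 0.6987.
B–C: 15/33 sites differ → p ≈ 0.454545, d = −0.75 ln(1 − 0.60606) = 0.698667 ≈ 0.6987.

d(A,B) = 0.7798, d(A,C) = 0.6987, d(B,C) = 0.6987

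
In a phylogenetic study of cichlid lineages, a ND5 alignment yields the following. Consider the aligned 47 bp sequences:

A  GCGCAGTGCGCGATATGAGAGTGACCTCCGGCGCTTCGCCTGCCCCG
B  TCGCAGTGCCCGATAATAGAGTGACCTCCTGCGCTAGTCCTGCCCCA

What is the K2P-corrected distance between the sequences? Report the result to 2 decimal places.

Of 47 sites, 1 differences are transitions and 8 are transversions, so P = 1/47 ≈ 0.021277 and Q = 8/47 ≈ 0.170213.
Under the Kimura two-parameter model, d = −½ ln(1 − 2P − Q) − ¼ ln(1 − 2Q).
1 − 2P − Q = 0.787233, giving −½ ln(0.787233) = 0.119616.
1 − 2Q = 0.659574, giving −¼ ln(0.659574) = 0.104040.
d = 0.119616 + 0.104040 = 0.223656.

0.22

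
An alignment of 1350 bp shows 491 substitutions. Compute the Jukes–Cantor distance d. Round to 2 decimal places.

0.50

p = 491/1350 ≈ 0.363704.
d = −(3/4) ln(1 − 4p/3) = −0.75 ln(1 − 0.484939) = −0.75 ln(0.515061)
  = −0.75 × (-0.663470) = 0.497603 substitutions/site.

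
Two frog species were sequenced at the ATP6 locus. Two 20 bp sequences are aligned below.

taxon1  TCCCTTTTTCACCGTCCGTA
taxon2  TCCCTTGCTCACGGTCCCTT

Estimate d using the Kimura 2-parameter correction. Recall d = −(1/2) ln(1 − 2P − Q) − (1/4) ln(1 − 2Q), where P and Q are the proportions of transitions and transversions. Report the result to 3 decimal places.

Of 20 sites, 1 differences are transitions and 4 are transversions, so P = 1/20 = 0.05 and Q = 4/20 = 0.2.
Under the Kimura two-parameter model, d = −½ ln(1 − 2P − Q) − ¼ ln(1 − 2Q).
1 − 2P − Q = 0.7, giving −½ ln(0.7) = 0.178337.
1 − 2Q = 0.6, giving −¼ ln(0.6) = 0.127706.
d = 0.178337 + 0.127706 = 0.306043.

0.306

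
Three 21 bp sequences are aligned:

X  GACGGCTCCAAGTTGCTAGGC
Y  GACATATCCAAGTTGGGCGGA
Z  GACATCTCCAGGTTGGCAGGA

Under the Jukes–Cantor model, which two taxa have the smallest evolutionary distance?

Y and Z

X–Y: 7/21 differ, p = 0.333, d = 0.441.
X–Z: 6/21 differ, p = 0.286, d = 0.360.
Y–Z: 4/21 differ, p = 0.190, d = 0.220.
The smallest distance is between Y and Z.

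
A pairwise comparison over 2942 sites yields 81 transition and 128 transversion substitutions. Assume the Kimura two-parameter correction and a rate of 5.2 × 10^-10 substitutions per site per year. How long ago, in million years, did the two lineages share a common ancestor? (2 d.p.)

P = 81/2942 ≈ 0.027532 and Q = 128/2942 ≈ 0.043508.
Under the Kimura two-parameter model, d = −½ ln(1 − 2P − Q) − ¼ ln(1 − 2Q).
1 − 2P − Q = 0.901428, giving −½ ln(0.901428) = 0.051888.
1 − 2Q = 0.912984, giving −¼ ln(0.912984) = 0.022759.
d = 0.051888 + 0.022759 = 0.074647.
Under a molecular clock d = 2μt, so t = d/(2μ) = 0.074647 / (2 × 5.2 × 10^-10) = 71.78 million years.

71.78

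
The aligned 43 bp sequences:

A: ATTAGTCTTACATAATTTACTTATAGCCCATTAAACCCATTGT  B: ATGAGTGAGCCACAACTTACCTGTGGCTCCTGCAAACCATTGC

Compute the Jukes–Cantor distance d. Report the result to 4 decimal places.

0.5141

The sequences differ at 16 of 43 sites, so p = 16/43 ≈ 0.372093.
d = −(3/4) ln(1 − 4p/3) = −0.75 ln(1 − 0.496124) = −0.75 ln(0.503876)
  = −0.75 × (-0.685425) = 0.514069 substitutions/site.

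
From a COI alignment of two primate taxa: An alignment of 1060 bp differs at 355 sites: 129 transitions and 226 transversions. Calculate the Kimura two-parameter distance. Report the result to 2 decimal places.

P = 129/1060 ≈ 0.121698 and Q = 226/1060 ≈ 0.213208.
Under the Kimura two-parameter model, d = −½ ln(1 − 2P − Q) − ¼ ln(1 − 2Q).
1 − 2P − Q = 0.543396, giving −½ ln(0.543396) = 0.304958.
1 − 2Q = 0.573584, giving −¼ ln(0.573584) = 0.138963.
d = 0.304958 + 0.138963 = 0.443921.

0.44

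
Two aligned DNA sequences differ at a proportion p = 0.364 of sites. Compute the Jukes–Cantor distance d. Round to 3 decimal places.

0.498

d = −(3/4) ln(1 − 4p/3) = −0.75 ln(1 − 0.485333) = −0.75 ln(0.514667)
  = −0.75 × (-0.664235) = 0.498176 substitutions/site.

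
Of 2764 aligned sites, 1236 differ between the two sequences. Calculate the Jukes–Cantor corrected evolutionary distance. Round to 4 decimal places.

0.6802

p = 1236/2764 ≈ 0.447178.
d = −(3/4) ln(1 − 4p/3) = −0.75 ln(1 − 0.596237) = −0.75 ln(0.403763)
  = −0.75 × (-0.906927) = 0.680195 substitutions/site.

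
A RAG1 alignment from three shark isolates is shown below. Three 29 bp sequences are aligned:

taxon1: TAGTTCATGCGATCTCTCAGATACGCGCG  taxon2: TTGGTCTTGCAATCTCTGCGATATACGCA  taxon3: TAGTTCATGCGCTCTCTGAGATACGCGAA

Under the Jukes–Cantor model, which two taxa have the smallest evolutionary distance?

taxon1–taxon2: 9/29 differ, p = 0.310, d = 0.401.
taxon1–taxon3: 4/29 differ, p = 0.138, d = 0.152.
taxon2–taxon3: 9/29 differ, p = 0.310, d = 0.401.
The smallest distance is between taxon1 and taxon3.

taxon1 and taxon3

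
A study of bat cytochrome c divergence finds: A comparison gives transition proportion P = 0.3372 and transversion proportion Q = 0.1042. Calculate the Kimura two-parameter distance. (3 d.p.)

0.812

Under the Kimura two-parameter model, d = −½ ln(1 − 2P − Q) − ¼ ln(1 − 2Q).
1 − 2P − Q = 0.2214, giving −½ ln(0.2214) = 0.753892.
1 − 2Q = 0.7916, giving −¼ ln(0.7916) = 0.058425.
d = 0.753892 + 0.058425 = 0.812317.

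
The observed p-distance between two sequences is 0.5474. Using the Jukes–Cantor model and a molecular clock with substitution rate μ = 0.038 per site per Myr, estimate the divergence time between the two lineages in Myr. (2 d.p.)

d = −(3/4) ln(1 − 4p/3) = −0.75 ln(1 − 0.729867) = −0.75 ln(0.270133)
  = −0.75 × (-1.308841) = 0.981631 substitutions/site.
Under a molecular clock d = 2μt, so t = d/(2μ) = 0.981631 / (2 × 0.038) = 12.92 Myr.

12.92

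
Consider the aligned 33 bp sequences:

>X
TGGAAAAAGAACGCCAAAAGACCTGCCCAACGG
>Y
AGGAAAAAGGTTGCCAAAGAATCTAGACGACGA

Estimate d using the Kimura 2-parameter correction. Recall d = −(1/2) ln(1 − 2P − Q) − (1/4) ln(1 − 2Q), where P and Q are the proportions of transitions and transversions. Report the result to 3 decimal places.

0.535

Of 33 sites, 8 differences are transitions and 4 are transversions, so P = 8/33 ≈ 0.242424 and Q = 4/33 ≈ 0.121212.
Under the Kimura two-parameter model, d = −½ ln(1 − 2P − Q) − ¼ ln(1 − 2Q).
1 − 2P − Q = 0.39394, giving −½ ln(0.39394) = 0.465778.
1 − 2Q = 0.757576, giving −¼ ln(0.757576) = 0.069408.
d = 0.465778 + 0.069408 = 0.535186.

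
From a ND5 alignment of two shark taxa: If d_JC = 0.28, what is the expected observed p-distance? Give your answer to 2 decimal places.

p = (3/4)(1 − e^(−4d/3)) = 0.75 × (1 − e^(-0.373333)) = 0.75 × (1 − 0.688436) = 0.233673.

0.23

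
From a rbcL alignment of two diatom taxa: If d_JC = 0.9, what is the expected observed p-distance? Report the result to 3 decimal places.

0.524

p = (3/4)(1 − e^(−4d/3)) = 0.75 × (1 − e^(-1.2)) = 0.75 × (1 − 0.301194) = 0.524105.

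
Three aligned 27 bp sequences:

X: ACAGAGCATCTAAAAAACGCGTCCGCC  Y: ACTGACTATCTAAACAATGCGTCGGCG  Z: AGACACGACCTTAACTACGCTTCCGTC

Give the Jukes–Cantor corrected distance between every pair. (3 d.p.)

d(X,Y) = 0.318, d(X,Z) = 0.511, d(Y,Z) = 0.673

X–Y: 7/27 sites differ → p ≈ 0.259259, d = −0.75 ln(1 − 0.345679) = 0.318118 ≈ 0.318.
X–Z: 10/27 sites differ → p ≈ 0.37037, d = −0.75 ln(1 − 0.493827) = 0.510658 ≈ 0.511.
Y–Z: 12/27 sites differ → p ≈ 0.444444, d = −0.75 ln(1 − 0.592592) = 0.673455 ≈ 0.673.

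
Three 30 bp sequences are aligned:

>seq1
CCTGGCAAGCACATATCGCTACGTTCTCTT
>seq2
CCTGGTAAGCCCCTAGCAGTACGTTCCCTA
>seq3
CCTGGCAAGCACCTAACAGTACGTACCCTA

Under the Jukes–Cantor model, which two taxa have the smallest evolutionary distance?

seq1–seq2: 8/30 differ, p = 0.267, d = 0.330.
seq1–seq3: 7/30 differ, p = 0.233, d = 0.280.
seq2–seq3: 4/30 differ, p = 0.133, d = 0.147.
The smallest distance is between seq2 and seq3.

seq2 and seq3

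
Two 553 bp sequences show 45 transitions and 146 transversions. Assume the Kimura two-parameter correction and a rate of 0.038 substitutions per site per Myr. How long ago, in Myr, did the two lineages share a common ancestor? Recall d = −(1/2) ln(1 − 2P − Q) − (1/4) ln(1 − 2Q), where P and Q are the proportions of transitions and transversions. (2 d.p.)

P = 45/553 ≈ 0.081374 and Q = 146/553 ≈ 0.264014.
Under the Kimura two-parameter model, d = −½ ln(1 − 2P − Q) − ¼ ln(1 − 2Q).
1 − 2P − Q = 0.573238, giving −½ ln(0.573238) = 0.278227.
1 − 2Q = 0.471972, giving −¼ ln(0.471972) = 0.187709.
d = 0.278227 + 0.187709 = 0.465936.
Under a molecular clock d = 2μt, so t = d/(2μ) = 0.465936 / (2 × 0.038) = 6.13 Myr.

6.13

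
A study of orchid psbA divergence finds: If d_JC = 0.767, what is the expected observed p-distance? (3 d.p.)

0.480

p = (3/4)(1 − e^(−4d/3)) = 0.75 × (1 − e^(-1.022667)) = 0.75 × (1 − 0.359635) = 0.480274.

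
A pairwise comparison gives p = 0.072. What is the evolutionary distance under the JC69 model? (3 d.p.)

d = −(3/4) ln(1 − 4p/3) = −0.75 ln(1 − 0.096) = −0.75 ln(0.904)
  = −0.75 × (-0.100926) = 0.075695 substitutions/site.

0.076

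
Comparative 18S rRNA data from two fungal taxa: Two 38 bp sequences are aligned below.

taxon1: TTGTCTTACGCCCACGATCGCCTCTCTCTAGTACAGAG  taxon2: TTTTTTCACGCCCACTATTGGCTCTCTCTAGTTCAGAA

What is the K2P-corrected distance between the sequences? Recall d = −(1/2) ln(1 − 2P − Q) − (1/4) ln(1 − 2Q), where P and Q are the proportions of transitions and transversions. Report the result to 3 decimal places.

Of 38 sites, 4 differences are transitions and 4 are transversions, so P = 4/38 ≈ 0.105263 and Q = 4/38 ≈ 0.105263.
Under the Kimura two-parameter model, d = −½ ln(1 − 2P − Q) − ¼ ln(1 − 2Q).
1 − 2P − Q = 0.684211, giving −½ ln(0.684211) = 0.189744.
1 − 2Q = 0.789474, giving −¼ ln(0.789474) = 0.059097.
d = 0.189744 + 0.059097 = 0.248841.

0.249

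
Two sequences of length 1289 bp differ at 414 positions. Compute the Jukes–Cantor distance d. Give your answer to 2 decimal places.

0.42

p = 414/1289 ≈ 0.321179.
d = −(3/4) ln(1 − 4p/3) = −0.75 ln(1 − 0.428239) = −0.75 ln(0.571761)
  = −0.75 × (-0.559034) = 0.419276 substitutions/site.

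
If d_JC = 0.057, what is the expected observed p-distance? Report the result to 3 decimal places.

0.055

p = (3/4)(1 − e^(−4d/3)) = 0.75 × (1 − e^(-0.076)) = 0.75 × (1 − 0.926816) = 0.054888.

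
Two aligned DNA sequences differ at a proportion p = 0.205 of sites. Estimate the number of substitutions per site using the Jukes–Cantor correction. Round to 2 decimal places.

d = −(3/4) ln(1 − 4p/3) = −0.75 ln(1 − 0.273333) = −0.75 ln(0.726667)
  = −0.75 × (-0.319287) = 0.239465 substitutions/site.

0.24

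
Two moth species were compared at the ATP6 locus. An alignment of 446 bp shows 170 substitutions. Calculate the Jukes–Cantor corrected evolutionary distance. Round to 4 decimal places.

0.5323

p = 170/446 ≈ 0.381166.
d = −(3/4) ln(1 − 4p/3) = −0.75 ln(1 − 0.508221) = −0.75 ln(0.491779)
  = −0.75 × (-0.709726) = 0.532295 substitutions/site.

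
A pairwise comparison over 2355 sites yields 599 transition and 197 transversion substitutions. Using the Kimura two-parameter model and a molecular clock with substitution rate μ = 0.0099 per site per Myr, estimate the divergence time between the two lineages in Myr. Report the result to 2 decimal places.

P = 599/2355 ≈ 0.254352 and Q = 197/2355 ≈ 0.083652.
Under the Kimura two-parameter model, d = −½ ln(1 − 2P − Q) − ¼ ln(1 − 2Q).
1 − 2P − Q = 0.407644, giving −½ ln(0.407644) = 0.448681.
1 − 2Q = 0.832696, giving −¼ ln(0.832696) = 0.045772.
d = 0.448681 + 0.045772 = 0.494453.
Under a molecular clock d = 2μt, so t = d/(2μ) = 0.494453 / (2 × 0.0099) = 24.97 Myr.

24.97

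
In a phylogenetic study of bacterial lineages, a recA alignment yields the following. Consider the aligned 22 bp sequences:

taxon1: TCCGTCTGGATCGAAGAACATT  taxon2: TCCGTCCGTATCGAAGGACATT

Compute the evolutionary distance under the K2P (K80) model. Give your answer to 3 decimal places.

Of 22 sites, 2 differences are transitions and 1 are transversions, so P = 2/22 ≈ 0.090909 and Q = 1/22 ≈ 0.045455.
Under the Kimura two-parameter model, d = −½ ln(1 − 2P − Q) − ¼ ln(1 − 2Q).
1 − 2P − Q = 0.772727, giving −½ ln(0.772727) = 0.128915.
1 − 2Q = 0.90909, giving −¼ ln(0.90909) = 0.023828.
d = 0.128915 + 0.023828 = 0.152743.

0.153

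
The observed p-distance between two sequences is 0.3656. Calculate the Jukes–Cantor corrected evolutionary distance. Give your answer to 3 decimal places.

0.501

d = −(3/4) ln(1 − 4p/3) = −0.75 ln(1 − 0.487467) = −0.75 ln(0.512533)
  = −0.75 × (-0.668390) = 0.501293 substitutions/site.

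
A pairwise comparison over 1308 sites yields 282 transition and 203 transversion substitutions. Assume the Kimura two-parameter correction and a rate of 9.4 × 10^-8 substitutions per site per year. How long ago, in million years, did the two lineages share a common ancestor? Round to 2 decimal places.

P = 282/1308 ≈ 0.215596 and Q = 203/1308 ≈ 0.155199.
Under the Kimura two-parameter model, d = −½ ln(1 − 2P − Q) − ¼ ln(1 − 2Q).
1 − 2P − Q = 0.413609, giving −½ ln(0.413609) = 0.441417.
1 − 2Q = 0.689602, giving −¼ ln(0.689602) = 0.092910.
d = 0.441417 + 0.092910 = 0.534327.
Under a molecular clock d = 2μt, so t = d/(2μ) = 0.534327 / (2 × 9.4 × 10^-8) = 2.84 million years.

2.84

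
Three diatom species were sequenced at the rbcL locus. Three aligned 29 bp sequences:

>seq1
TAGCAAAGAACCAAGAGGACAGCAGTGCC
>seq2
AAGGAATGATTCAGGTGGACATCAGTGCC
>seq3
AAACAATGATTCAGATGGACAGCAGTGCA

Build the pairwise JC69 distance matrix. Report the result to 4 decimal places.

seq1–seq2: 8/29 sites differ → p ≈ 0.275862, d = −0.75 ln(1 − 0.367816) = 0.343931 ≈ 0.3439.
seq1–seq3: 9/29 sites differ → p ≈ 0.310345, d = −0.75 ln(1 − 0.413793) = 0.400562 ≈ 0.4006.
seq2–seq3: 5/29 sites differ → p ≈ 0.172414, d = −0.75 ln(1 − 0.229885) = 0.195912 ≈ 0.1959.

d(seq1,seq2) = 0.3439, d(seq1,seq3) = 0.4006, d(seq2,seq3) = 0.1959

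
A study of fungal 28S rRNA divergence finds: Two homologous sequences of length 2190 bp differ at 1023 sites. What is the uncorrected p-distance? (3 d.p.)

0.467

p = 1023/2190 = 0.467123… ≈ 0.467 (to 3 d.p.).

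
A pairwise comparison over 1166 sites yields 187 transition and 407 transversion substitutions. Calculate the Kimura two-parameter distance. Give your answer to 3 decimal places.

0.853

P = 187/1166 ≈ 0.160377 and Q = 407/1166 ≈ 0.349057.
Under the Kimura two-parameter model, d = −½ ln(1 − 2P − Q) − ¼ ln(1 − 2Q).
1 − 2P − Q = 0.330189, giving −½ ln(0.330189) = 0.554045.
1 − 2Q = 0.301886, giving −¼ ln(0.301886) = 0.299426.
d = 0.554045 + 0.299426 = 0.853471.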